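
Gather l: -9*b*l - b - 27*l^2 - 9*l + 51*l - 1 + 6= -b - 27*l^2 + l*(42 - 9*b) + 5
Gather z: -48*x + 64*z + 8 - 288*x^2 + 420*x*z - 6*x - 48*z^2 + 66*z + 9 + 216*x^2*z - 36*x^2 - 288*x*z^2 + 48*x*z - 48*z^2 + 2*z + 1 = -324*x^2 - 54*x + z^2*(-288*x - 96) + z*(216*x^2 + 468*x + 132) + 18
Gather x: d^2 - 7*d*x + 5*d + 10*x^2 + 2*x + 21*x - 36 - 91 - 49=d^2 + 5*d + 10*x^2 + x*(23 - 7*d) - 176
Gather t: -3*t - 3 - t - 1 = -4*t - 4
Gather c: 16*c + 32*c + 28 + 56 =48*c + 84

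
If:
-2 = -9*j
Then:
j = 2/9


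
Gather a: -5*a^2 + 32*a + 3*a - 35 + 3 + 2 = -5*a^2 + 35*a - 30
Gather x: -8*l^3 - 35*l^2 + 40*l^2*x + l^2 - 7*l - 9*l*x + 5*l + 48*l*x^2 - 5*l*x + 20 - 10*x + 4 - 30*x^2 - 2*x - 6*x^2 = -8*l^3 - 34*l^2 - 2*l + x^2*(48*l - 36) + x*(40*l^2 - 14*l - 12) + 24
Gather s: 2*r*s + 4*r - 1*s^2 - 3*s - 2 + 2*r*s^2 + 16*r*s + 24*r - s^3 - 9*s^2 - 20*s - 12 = 28*r - s^3 + s^2*(2*r - 10) + s*(18*r - 23) - 14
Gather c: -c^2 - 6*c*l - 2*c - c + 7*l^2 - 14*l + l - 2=-c^2 + c*(-6*l - 3) + 7*l^2 - 13*l - 2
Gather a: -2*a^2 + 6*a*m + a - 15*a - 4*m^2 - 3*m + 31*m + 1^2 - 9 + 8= -2*a^2 + a*(6*m - 14) - 4*m^2 + 28*m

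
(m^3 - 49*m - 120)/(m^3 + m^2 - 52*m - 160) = (m + 3)/(m + 4)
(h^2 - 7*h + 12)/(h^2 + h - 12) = (h - 4)/(h + 4)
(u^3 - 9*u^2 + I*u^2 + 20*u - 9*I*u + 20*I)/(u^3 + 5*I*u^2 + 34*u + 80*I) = (u^3 + u^2*(-9 + I) + u*(20 - 9*I) + 20*I)/(u^3 + 5*I*u^2 + 34*u + 80*I)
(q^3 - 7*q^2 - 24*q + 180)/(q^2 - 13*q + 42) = (q^2 - q - 30)/(q - 7)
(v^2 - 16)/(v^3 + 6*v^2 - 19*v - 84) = (v + 4)/(v^2 + 10*v + 21)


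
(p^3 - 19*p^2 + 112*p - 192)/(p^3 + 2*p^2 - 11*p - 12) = (p^2 - 16*p + 64)/(p^2 + 5*p + 4)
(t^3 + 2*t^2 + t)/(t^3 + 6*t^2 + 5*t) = (t + 1)/(t + 5)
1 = 1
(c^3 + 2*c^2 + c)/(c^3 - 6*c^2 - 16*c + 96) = c*(c^2 + 2*c + 1)/(c^3 - 6*c^2 - 16*c + 96)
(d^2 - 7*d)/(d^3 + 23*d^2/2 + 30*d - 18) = 2*d*(d - 7)/(2*d^3 + 23*d^2 + 60*d - 36)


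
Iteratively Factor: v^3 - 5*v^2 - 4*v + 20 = (v - 2)*(v^2 - 3*v - 10) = (v - 5)*(v - 2)*(v + 2)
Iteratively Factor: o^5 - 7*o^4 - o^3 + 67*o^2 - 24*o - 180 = (o - 3)*(o^4 - 4*o^3 - 13*o^2 + 28*o + 60) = (o - 3)*(o + 2)*(o^3 - 6*o^2 - o + 30) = (o - 5)*(o - 3)*(o + 2)*(o^2 - o - 6) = (o - 5)*(o - 3)^2*(o + 2)*(o + 2)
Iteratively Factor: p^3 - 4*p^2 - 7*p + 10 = (p - 5)*(p^2 + p - 2) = (p - 5)*(p + 2)*(p - 1)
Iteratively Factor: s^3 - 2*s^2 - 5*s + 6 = (s - 1)*(s^2 - s - 6) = (s - 3)*(s - 1)*(s + 2)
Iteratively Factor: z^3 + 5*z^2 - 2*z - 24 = (z - 2)*(z^2 + 7*z + 12) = (z - 2)*(z + 3)*(z + 4)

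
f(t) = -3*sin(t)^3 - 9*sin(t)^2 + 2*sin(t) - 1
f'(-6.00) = -3.58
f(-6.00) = -1.21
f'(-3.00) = -4.32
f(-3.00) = -1.45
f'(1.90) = 7.47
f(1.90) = -9.71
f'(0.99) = -10.61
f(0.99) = -7.37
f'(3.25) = -3.82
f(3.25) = -1.32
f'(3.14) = -1.97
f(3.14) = -1.00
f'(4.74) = 0.30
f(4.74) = -9.00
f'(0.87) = -10.97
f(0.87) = -6.07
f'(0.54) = -8.26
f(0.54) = -2.76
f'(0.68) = -10.01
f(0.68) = -4.05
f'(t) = -9*sin(t)^2*cos(t) - 18*sin(t)*cos(t) + 2*cos(t)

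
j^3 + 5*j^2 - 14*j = j*(j - 2)*(j + 7)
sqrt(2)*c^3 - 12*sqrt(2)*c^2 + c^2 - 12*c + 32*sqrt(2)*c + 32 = (c - 8)*(c - 4)*(sqrt(2)*c + 1)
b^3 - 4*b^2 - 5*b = b*(b - 5)*(b + 1)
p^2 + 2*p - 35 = (p - 5)*(p + 7)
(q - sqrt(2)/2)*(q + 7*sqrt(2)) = q^2 + 13*sqrt(2)*q/2 - 7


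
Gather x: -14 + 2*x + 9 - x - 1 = x - 6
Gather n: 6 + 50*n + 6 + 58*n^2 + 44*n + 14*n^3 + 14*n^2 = 14*n^3 + 72*n^2 + 94*n + 12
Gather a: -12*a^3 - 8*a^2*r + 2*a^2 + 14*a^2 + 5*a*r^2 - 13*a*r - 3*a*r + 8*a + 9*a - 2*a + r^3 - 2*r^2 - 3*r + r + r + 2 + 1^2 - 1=-12*a^3 + a^2*(16 - 8*r) + a*(5*r^2 - 16*r + 15) + r^3 - 2*r^2 - r + 2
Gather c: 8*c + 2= 8*c + 2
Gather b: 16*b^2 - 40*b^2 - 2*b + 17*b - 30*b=-24*b^2 - 15*b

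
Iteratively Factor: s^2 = (s)*(s)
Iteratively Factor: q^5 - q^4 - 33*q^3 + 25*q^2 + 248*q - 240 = (q - 3)*(q^4 + 2*q^3 - 27*q^2 - 56*q + 80) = (q - 3)*(q - 1)*(q^3 + 3*q^2 - 24*q - 80) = (q - 3)*(q - 1)*(q + 4)*(q^2 - q - 20) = (q - 3)*(q - 1)*(q + 4)^2*(q - 5)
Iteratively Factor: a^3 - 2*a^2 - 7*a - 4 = (a + 1)*(a^2 - 3*a - 4) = (a + 1)^2*(a - 4)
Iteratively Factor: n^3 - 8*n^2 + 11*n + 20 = (n + 1)*(n^2 - 9*n + 20) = (n - 5)*(n + 1)*(n - 4)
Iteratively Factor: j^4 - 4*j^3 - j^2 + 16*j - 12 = (j - 3)*(j^3 - j^2 - 4*j + 4) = (j - 3)*(j - 1)*(j^2 - 4) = (j - 3)*(j - 1)*(j + 2)*(j - 2)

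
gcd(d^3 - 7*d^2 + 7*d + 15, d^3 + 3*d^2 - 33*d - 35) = d^2 - 4*d - 5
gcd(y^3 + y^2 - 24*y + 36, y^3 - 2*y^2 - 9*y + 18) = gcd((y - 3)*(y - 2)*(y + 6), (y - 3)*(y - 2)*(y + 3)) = y^2 - 5*y + 6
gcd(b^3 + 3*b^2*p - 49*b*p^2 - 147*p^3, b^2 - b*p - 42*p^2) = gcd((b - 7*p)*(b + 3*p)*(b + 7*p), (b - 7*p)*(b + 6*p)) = -b + 7*p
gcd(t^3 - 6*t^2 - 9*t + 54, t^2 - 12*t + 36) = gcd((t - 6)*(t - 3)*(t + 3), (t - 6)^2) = t - 6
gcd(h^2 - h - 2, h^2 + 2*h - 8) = h - 2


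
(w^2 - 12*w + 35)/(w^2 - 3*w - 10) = (w - 7)/(w + 2)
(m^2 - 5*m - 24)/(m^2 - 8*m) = (m + 3)/m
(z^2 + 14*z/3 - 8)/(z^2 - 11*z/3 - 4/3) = (-3*z^2 - 14*z + 24)/(-3*z^2 + 11*z + 4)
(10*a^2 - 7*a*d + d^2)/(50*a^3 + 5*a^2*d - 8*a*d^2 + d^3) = (2*a - d)/(10*a^2 + 3*a*d - d^2)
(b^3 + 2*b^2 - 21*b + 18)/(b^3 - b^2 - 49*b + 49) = (b^2 + 3*b - 18)/(b^2 - 49)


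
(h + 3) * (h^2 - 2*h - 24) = h^3 + h^2 - 30*h - 72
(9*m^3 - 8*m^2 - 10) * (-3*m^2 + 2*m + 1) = -27*m^5 + 42*m^4 - 7*m^3 + 22*m^2 - 20*m - 10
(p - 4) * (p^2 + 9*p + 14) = p^3 + 5*p^2 - 22*p - 56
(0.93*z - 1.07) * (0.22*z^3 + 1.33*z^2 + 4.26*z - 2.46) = 0.2046*z^4 + 1.0015*z^3 + 2.5387*z^2 - 6.846*z + 2.6322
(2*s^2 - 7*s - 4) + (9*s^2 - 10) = 11*s^2 - 7*s - 14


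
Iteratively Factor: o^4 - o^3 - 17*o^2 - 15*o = (o + 3)*(o^3 - 4*o^2 - 5*o) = o*(o + 3)*(o^2 - 4*o - 5) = o*(o - 5)*(o + 3)*(o + 1)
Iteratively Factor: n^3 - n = (n + 1)*(n^2 - n) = n*(n + 1)*(n - 1)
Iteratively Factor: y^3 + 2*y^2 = (y + 2)*(y^2) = y*(y + 2)*(y)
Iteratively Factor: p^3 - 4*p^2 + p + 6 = (p + 1)*(p^2 - 5*p + 6) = (p - 3)*(p + 1)*(p - 2)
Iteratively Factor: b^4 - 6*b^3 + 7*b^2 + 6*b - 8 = (b - 4)*(b^3 - 2*b^2 - b + 2) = (b - 4)*(b - 1)*(b^2 - b - 2) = (b - 4)*(b - 1)*(b + 1)*(b - 2)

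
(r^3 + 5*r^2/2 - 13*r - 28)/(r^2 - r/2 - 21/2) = (r^2 + 6*r + 8)/(r + 3)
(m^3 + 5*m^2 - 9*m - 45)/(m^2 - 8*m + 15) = (m^2 + 8*m + 15)/(m - 5)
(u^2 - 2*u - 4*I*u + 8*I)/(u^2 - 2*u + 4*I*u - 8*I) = (u - 4*I)/(u + 4*I)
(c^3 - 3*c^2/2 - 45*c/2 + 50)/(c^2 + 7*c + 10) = (c^2 - 13*c/2 + 10)/(c + 2)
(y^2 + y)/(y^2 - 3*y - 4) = y/(y - 4)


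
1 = 1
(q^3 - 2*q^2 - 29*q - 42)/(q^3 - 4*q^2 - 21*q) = (q + 2)/q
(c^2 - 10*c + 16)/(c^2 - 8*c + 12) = (c - 8)/(c - 6)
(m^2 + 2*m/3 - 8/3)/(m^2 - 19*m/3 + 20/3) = (m + 2)/(m - 5)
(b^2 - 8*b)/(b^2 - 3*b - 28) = b*(8 - b)/(-b^2 + 3*b + 28)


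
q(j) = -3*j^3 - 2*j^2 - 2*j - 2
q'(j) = -9*j^2 - 4*j - 2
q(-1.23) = 3.02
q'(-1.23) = -10.70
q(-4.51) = 241.54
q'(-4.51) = -167.02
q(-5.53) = 455.24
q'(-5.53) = -255.11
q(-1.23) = 3.02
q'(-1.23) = -10.70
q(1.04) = -9.62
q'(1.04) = -15.89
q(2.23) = -49.67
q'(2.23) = -55.68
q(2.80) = -89.14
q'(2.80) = -83.76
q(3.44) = -154.67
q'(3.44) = -122.26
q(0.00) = -2.00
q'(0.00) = -2.00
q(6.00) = -734.00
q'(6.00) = -350.00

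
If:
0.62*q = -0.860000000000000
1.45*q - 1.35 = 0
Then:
No Solution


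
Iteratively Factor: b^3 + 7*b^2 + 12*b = (b + 3)*(b^2 + 4*b) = b*(b + 3)*(b + 4)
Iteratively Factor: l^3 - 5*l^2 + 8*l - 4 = (l - 1)*(l^2 - 4*l + 4) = (l - 2)*(l - 1)*(l - 2)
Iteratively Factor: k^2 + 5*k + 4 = (k + 1)*(k + 4)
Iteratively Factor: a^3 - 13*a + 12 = (a - 1)*(a^2 + a - 12) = (a - 3)*(a - 1)*(a + 4)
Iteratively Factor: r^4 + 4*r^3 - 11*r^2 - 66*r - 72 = (r + 2)*(r^3 + 2*r^2 - 15*r - 36) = (r + 2)*(r + 3)*(r^2 - r - 12) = (r - 4)*(r + 2)*(r + 3)*(r + 3)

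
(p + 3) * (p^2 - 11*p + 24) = p^3 - 8*p^2 - 9*p + 72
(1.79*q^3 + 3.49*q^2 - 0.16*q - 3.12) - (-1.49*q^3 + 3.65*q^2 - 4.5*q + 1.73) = 3.28*q^3 - 0.16*q^2 + 4.34*q - 4.85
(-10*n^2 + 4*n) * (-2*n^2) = 20*n^4 - 8*n^3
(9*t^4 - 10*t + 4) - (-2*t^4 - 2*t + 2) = 11*t^4 - 8*t + 2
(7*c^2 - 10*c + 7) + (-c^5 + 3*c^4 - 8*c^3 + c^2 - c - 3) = -c^5 + 3*c^4 - 8*c^3 + 8*c^2 - 11*c + 4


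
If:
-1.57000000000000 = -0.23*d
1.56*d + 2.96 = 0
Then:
No Solution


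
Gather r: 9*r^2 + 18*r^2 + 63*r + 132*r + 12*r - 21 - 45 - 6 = 27*r^2 + 207*r - 72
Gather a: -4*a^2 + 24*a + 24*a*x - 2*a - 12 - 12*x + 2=-4*a^2 + a*(24*x + 22) - 12*x - 10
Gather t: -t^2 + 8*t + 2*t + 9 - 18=-t^2 + 10*t - 9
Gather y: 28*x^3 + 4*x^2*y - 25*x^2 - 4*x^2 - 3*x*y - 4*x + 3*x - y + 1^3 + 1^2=28*x^3 - 29*x^2 - x + y*(4*x^2 - 3*x - 1) + 2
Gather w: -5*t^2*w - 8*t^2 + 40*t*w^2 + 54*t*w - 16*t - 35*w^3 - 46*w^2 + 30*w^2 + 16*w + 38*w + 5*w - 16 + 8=-8*t^2 - 16*t - 35*w^3 + w^2*(40*t - 16) + w*(-5*t^2 + 54*t + 59) - 8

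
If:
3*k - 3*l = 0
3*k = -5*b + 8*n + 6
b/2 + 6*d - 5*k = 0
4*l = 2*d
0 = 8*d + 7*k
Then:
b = 0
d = 0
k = 0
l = 0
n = -3/4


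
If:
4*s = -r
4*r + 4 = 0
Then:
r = -1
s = 1/4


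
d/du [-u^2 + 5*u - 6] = 5 - 2*u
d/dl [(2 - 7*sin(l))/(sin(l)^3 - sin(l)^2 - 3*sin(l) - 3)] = (14*sin(l)^3 - 13*sin(l)^2 + 4*sin(l) + 27)*cos(l)/(sin(l)^3 - sin(l)^2 - 3*sin(l) - 3)^2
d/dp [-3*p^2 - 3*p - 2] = -6*p - 3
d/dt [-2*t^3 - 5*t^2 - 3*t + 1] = -6*t^2 - 10*t - 3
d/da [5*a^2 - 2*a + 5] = 10*a - 2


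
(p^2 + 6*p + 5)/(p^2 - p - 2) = (p + 5)/(p - 2)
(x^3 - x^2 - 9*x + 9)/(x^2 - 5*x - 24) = (x^2 - 4*x + 3)/(x - 8)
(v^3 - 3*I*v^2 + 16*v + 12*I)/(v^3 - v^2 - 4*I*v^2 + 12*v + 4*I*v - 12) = (v + I)/(v - 1)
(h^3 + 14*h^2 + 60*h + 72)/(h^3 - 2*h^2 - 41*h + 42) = (h^2 + 8*h + 12)/(h^2 - 8*h + 7)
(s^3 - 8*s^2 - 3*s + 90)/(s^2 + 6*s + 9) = (s^2 - 11*s + 30)/(s + 3)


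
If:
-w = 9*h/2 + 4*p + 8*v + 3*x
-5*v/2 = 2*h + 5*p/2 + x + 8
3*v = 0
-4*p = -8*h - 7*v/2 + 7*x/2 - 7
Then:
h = 19*x/112 - 99/56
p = -15*x/28 - 25/14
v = 0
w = 1691/112 - 363*x/224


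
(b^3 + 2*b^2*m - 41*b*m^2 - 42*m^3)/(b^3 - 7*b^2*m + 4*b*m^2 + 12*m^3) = (b + 7*m)/(b - 2*m)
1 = 1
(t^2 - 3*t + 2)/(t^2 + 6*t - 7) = (t - 2)/(t + 7)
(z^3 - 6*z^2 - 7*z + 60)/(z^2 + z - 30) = (z^2 - z - 12)/(z + 6)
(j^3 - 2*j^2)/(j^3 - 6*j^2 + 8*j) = j/(j - 4)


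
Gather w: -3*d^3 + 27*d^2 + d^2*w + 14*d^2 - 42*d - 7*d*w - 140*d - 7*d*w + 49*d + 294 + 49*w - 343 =-3*d^3 + 41*d^2 - 133*d + w*(d^2 - 14*d + 49) - 49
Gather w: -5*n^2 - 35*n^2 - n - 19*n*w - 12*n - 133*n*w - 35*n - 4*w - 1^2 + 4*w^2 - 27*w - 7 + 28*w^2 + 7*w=-40*n^2 - 48*n + 32*w^2 + w*(-152*n - 24) - 8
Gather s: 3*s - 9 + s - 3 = 4*s - 12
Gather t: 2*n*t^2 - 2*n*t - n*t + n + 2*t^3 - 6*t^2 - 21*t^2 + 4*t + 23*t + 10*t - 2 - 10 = n + 2*t^3 + t^2*(2*n - 27) + t*(37 - 3*n) - 12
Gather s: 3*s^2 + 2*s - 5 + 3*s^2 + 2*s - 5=6*s^2 + 4*s - 10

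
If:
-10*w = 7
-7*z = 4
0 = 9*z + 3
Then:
No Solution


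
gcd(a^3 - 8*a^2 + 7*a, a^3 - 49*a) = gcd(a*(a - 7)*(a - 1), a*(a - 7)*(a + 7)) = a^2 - 7*a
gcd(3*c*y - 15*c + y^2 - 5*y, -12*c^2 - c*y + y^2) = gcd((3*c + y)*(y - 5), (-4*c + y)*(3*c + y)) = 3*c + y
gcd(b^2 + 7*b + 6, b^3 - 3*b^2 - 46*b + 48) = b + 6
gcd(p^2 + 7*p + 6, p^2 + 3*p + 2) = p + 1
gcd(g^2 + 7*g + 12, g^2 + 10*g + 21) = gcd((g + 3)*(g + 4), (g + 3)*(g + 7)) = g + 3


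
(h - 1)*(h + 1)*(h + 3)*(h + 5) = h^4 + 8*h^3 + 14*h^2 - 8*h - 15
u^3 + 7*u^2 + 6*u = u*(u + 1)*(u + 6)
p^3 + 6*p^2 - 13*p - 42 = (p - 3)*(p + 2)*(p + 7)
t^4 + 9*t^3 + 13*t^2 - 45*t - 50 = (t - 2)*(t + 1)*(t + 5)^2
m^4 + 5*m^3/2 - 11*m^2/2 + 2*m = m*(m - 1)*(m - 1/2)*(m + 4)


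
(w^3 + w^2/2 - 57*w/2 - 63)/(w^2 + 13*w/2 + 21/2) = w - 6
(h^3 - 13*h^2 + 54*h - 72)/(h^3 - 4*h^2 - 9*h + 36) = (h - 6)/(h + 3)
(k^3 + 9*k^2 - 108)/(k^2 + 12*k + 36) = k - 3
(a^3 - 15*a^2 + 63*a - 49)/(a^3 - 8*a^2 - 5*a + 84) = (a^2 - 8*a + 7)/(a^2 - a - 12)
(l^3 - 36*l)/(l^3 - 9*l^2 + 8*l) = (l^2 - 36)/(l^2 - 9*l + 8)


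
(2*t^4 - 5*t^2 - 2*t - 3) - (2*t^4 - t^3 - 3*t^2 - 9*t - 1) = t^3 - 2*t^2 + 7*t - 2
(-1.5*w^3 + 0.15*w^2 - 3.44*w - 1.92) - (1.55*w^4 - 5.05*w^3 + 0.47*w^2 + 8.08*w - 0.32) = -1.55*w^4 + 3.55*w^3 - 0.32*w^2 - 11.52*w - 1.6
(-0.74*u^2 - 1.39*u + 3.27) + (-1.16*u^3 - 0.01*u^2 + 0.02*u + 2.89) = -1.16*u^3 - 0.75*u^2 - 1.37*u + 6.16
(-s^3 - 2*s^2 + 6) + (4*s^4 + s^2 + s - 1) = 4*s^4 - s^3 - s^2 + s + 5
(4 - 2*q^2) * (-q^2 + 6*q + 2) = 2*q^4 - 12*q^3 - 8*q^2 + 24*q + 8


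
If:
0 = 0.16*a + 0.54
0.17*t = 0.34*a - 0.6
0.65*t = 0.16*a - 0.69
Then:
No Solution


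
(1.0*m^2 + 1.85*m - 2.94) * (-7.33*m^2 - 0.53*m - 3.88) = -7.33*m^4 - 14.0905*m^3 + 16.6897*m^2 - 5.6198*m + 11.4072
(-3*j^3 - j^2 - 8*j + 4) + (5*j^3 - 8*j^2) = 2*j^3 - 9*j^2 - 8*j + 4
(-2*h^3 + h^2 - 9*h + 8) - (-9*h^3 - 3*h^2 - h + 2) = 7*h^3 + 4*h^2 - 8*h + 6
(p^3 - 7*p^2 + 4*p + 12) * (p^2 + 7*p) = p^5 - 45*p^3 + 40*p^2 + 84*p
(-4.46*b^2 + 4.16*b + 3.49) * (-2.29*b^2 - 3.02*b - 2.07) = 10.2134*b^4 + 3.9428*b^3 - 11.3231*b^2 - 19.151*b - 7.2243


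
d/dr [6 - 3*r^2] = -6*r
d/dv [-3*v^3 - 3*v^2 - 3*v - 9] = -9*v^2 - 6*v - 3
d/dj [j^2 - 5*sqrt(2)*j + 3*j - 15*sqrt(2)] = 2*j - 5*sqrt(2) + 3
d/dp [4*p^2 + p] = 8*p + 1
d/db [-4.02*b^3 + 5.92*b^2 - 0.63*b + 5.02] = -12.06*b^2 + 11.84*b - 0.63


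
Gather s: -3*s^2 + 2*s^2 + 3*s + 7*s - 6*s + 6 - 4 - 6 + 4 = -s^2 + 4*s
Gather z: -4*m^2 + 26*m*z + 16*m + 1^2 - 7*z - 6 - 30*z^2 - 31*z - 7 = -4*m^2 + 16*m - 30*z^2 + z*(26*m - 38) - 12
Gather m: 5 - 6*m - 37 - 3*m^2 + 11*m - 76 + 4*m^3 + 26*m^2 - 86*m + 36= 4*m^3 + 23*m^2 - 81*m - 72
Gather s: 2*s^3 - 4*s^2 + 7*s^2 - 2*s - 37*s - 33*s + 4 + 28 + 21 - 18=2*s^3 + 3*s^2 - 72*s + 35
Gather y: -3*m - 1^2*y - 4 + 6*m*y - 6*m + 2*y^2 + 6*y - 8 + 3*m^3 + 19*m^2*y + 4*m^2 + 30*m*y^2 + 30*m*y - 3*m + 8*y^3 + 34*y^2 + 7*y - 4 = 3*m^3 + 4*m^2 - 12*m + 8*y^3 + y^2*(30*m + 36) + y*(19*m^2 + 36*m + 12) - 16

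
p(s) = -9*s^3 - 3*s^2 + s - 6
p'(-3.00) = -224.00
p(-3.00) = 207.00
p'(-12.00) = -3815.00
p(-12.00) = 15102.00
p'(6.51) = -1182.32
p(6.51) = -2609.68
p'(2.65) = -204.51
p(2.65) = -191.90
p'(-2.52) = -155.34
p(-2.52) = 116.46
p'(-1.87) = -82.20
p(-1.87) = 40.49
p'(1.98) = -116.73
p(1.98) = -85.64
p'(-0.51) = -2.96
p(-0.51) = -6.10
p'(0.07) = 0.45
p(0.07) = -5.95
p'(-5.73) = -851.11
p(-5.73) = 1582.96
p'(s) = -27*s^2 - 6*s + 1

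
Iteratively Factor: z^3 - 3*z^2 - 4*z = (z + 1)*(z^2 - 4*z) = (z - 4)*(z + 1)*(z)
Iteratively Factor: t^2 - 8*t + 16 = (t - 4)*(t - 4)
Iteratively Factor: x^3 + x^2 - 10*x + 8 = (x - 1)*(x^2 + 2*x - 8) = (x - 2)*(x - 1)*(x + 4)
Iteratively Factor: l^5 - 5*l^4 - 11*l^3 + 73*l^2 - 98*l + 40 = (l - 2)*(l^4 - 3*l^3 - 17*l^2 + 39*l - 20) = (l - 2)*(l + 4)*(l^3 - 7*l^2 + 11*l - 5) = (l - 2)*(l - 1)*(l + 4)*(l^2 - 6*l + 5) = (l - 5)*(l - 2)*(l - 1)*(l + 4)*(l - 1)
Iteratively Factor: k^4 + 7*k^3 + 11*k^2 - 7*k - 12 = (k + 1)*(k^3 + 6*k^2 + 5*k - 12) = (k + 1)*(k + 3)*(k^2 + 3*k - 4) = (k + 1)*(k + 3)*(k + 4)*(k - 1)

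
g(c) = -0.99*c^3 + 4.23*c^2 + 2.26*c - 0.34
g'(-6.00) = -155.42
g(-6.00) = 352.22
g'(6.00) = -53.90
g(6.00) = -48.34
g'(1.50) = 8.27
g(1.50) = 9.23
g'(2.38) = 5.57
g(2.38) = 15.65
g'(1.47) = 8.28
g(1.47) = 8.98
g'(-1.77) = -22.02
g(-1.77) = 14.40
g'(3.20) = -1.08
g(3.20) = 17.77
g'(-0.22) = 0.26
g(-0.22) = -0.62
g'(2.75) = 3.06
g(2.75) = 17.28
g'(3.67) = -6.69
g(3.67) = 15.99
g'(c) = -2.97*c^2 + 8.46*c + 2.26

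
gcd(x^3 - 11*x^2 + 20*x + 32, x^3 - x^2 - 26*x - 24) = x + 1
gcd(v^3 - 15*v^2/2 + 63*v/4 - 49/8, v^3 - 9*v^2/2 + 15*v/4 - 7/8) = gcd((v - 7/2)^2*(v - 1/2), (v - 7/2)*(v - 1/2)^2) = v^2 - 4*v + 7/4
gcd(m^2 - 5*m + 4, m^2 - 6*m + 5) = m - 1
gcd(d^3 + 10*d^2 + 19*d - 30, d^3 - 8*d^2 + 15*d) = 1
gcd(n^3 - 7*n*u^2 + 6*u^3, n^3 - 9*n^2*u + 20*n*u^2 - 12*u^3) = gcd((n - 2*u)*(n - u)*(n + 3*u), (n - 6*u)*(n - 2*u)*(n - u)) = n^2 - 3*n*u + 2*u^2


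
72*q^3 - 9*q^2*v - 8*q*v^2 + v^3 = (-8*q + v)*(-3*q + v)*(3*q + v)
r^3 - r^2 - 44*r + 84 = (r - 6)*(r - 2)*(r + 7)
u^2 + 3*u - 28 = (u - 4)*(u + 7)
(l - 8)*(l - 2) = l^2 - 10*l + 16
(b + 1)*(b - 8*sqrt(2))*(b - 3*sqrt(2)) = b^3 - 11*sqrt(2)*b^2 + b^2 - 11*sqrt(2)*b + 48*b + 48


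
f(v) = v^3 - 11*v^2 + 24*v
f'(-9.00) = 465.00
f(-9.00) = -1836.00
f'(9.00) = 69.00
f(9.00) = 54.00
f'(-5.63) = 242.95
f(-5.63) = -662.24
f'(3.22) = -15.73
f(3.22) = -3.39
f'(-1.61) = 67.20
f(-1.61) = -71.33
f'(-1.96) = 78.64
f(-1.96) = -96.83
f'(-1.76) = 72.01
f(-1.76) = -81.77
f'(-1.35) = 59.17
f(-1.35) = -54.91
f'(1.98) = -7.80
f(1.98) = 12.16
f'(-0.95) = 47.61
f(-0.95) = -33.58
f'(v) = 3*v^2 - 22*v + 24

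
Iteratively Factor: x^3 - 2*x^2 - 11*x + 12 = (x - 4)*(x^2 + 2*x - 3) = (x - 4)*(x + 3)*(x - 1)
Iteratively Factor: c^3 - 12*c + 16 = (c - 2)*(c^2 + 2*c - 8) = (c - 2)^2*(c + 4)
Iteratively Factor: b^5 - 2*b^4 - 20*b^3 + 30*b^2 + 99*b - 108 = (b - 4)*(b^4 + 2*b^3 - 12*b^2 - 18*b + 27) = (b - 4)*(b + 3)*(b^3 - b^2 - 9*b + 9) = (b - 4)*(b - 3)*(b + 3)*(b^2 + 2*b - 3) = (b - 4)*(b - 3)*(b + 3)^2*(b - 1)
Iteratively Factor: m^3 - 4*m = (m)*(m^2 - 4) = m*(m + 2)*(m - 2)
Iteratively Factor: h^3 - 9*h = (h + 3)*(h^2 - 3*h) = h*(h + 3)*(h - 3)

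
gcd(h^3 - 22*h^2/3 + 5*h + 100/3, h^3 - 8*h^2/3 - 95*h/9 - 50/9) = h^2 - 10*h/3 - 25/3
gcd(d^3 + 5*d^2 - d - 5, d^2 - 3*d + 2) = d - 1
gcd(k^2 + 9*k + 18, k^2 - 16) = 1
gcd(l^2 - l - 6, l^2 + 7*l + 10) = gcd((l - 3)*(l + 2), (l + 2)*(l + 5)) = l + 2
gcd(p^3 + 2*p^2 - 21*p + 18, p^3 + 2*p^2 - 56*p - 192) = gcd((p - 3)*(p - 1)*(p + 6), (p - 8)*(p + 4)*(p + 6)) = p + 6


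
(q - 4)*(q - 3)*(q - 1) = q^3 - 8*q^2 + 19*q - 12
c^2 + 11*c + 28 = (c + 4)*(c + 7)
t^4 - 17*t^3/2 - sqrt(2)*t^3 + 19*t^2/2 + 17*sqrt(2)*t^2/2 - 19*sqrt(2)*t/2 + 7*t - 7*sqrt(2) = (t - 7)*(t - 2)*(t + 1/2)*(t - sqrt(2))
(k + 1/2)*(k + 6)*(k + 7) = k^3 + 27*k^2/2 + 97*k/2 + 21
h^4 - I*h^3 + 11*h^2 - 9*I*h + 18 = (h - 3*I)*(h - 2*I)*(h + I)*(h + 3*I)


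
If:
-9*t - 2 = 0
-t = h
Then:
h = 2/9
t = -2/9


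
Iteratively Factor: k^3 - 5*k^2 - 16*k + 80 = (k - 5)*(k^2 - 16) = (k - 5)*(k - 4)*(k + 4)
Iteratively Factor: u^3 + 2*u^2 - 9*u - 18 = (u + 3)*(u^2 - u - 6) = (u - 3)*(u + 3)*(u + 2)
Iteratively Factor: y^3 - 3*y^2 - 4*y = (y + 1)*(y^2 - 4*y) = y*(y + 1)*(y - 4)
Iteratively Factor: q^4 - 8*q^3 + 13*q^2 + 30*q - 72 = (q - 3)*(q^3 - 5*q^2 - 2*q + 24) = (q - 3)^2*(q^2 - 2*q - 8) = (q - 4)*(q - 3)^2*(q + 2)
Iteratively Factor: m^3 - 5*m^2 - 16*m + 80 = (m + 4)*(m^2 - 9*m + 20) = (m - 5)*(m + 4)*(m - 4)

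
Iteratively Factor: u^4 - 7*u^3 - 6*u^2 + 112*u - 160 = (u - 2)*(u^3 - 5*u^2 - 16*u + 80) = (u - 5)*(u - 2)*(u^2 - 16) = (u - 5)*(u - 2)*(u + 4)*(u - 4)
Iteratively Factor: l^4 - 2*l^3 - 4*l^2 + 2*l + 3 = (l + 1)*(l^3 - 3*l^2 - l + 3) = (l - 1)*(l + 1)*(l^2 - 2*l - 3) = (l - 1)*(l + 1)^2*(l - 3)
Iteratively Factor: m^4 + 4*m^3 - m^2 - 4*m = (m)*(m^3 + 4*m^2 - m - 4) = m*(m + 1)*(m^2 + 3*m - 4) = m*(m - 1)*(m + 1)*(m + 4)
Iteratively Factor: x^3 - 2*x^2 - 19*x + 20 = (x - 5)*(x^2 + 3*x - 4) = (x - 5)*(x - 1)*(x + 4)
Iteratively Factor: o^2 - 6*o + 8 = (o - 2)*(o - 4)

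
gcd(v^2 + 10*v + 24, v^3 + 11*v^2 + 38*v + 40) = v + 4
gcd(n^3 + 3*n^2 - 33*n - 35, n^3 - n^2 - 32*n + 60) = n - 5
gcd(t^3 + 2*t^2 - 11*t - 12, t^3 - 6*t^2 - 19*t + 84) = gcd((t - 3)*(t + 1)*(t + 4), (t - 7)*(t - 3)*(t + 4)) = t^2 + t - 12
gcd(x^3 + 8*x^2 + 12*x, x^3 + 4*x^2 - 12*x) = x^2 + 6*x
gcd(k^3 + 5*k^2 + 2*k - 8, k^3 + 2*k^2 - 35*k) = 1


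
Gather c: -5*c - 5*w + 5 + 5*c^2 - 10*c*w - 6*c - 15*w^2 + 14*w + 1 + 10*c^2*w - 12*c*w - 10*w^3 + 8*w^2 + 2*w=c^2*(10*w + 5) + c*(-22*w - 11) - 10*w^3 - 7*w^2 + 11*w + 6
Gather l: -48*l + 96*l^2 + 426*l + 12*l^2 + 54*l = 108*l^2 + 432*l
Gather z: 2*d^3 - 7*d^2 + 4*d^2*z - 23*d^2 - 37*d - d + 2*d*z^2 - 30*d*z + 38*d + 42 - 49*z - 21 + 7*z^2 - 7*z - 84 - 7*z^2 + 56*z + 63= 2*d^3 - 30*d^2 + 2*d*z^2 + z*(4*d^2 - 30*d)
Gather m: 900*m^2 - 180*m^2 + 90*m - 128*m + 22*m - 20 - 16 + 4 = 720*m^2 - 16*m - 32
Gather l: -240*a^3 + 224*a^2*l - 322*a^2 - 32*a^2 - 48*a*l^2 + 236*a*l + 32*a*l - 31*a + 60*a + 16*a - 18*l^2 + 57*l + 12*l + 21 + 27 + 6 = -240*a^3 - 354*a^2 + 45*a + l^2*(-48*a - 18) + l*(224*a^2 + 268*a + 69) + 54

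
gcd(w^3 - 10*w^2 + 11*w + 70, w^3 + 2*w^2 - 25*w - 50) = w^2 - 3*w - 10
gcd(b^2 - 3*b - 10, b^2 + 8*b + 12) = b + 2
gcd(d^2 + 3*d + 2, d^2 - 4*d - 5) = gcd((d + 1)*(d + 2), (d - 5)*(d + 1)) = d + 1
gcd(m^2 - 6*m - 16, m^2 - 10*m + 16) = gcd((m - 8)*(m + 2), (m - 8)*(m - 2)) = m - 8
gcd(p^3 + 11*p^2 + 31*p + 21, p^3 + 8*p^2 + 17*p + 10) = p + 1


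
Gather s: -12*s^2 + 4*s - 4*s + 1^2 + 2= 3 - 12*s^2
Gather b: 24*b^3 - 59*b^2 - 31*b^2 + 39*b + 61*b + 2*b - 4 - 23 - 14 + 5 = 24*b^3 - 90*b^2 + 102*b - 36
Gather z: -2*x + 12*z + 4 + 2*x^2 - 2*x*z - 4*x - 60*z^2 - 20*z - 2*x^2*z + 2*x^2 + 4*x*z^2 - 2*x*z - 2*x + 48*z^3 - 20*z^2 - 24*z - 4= 4*x^2 - 8*x + 48*z^3 + z^2*(4*x - 80) + z*(-2*x^2 - 4*x - 32)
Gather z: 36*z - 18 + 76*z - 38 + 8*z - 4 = 120*z - 60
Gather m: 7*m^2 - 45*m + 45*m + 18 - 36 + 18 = 7*m^2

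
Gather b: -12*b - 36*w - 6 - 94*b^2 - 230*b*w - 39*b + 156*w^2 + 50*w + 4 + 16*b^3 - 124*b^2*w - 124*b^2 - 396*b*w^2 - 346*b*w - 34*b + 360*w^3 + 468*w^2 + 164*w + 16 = 16*b^3 + b^2*(-124*w - 218) + b*(-396*w^2 - 576*w - 85) + 360*w^3 + 624*w^2 + 178*w + 14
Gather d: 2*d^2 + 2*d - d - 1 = 2*d^2 + d - 1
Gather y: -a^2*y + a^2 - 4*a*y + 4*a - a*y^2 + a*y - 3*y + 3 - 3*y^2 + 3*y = a^2 + 4*a + y^2*(-a - 3) + y*(-a^2 - 3*a) + 3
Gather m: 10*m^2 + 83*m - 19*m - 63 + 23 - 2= 10*m^2 + 64*m - 42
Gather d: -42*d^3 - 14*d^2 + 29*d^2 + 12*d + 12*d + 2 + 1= -42*d^3 + 15*d^2 + 24*d + 3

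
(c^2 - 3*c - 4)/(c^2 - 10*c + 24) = (c + 1)/(c - 6)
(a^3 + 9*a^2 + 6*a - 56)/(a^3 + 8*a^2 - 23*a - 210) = (a^2 + 2*a - 8)/(a^2 + a - 30)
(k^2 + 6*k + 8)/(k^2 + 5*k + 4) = (k + 2)/(k + 1)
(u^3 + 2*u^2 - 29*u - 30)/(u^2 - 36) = (u^2 - 4*u - 5)/(u - 6)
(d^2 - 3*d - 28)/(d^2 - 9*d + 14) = (d + 4)/(d - 2)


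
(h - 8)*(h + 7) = h^2 - h - 56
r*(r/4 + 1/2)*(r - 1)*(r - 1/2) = r^4/4 + r^3/8 - 5*r^2/8 + r/4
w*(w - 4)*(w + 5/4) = w^3 - 11*w^2/4 - 5*w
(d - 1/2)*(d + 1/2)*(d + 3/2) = d^3 + 3*d^2/2 - d/4 - 3/8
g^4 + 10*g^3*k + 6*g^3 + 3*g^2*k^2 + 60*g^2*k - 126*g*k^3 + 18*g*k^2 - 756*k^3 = (g + 6)*(g - 3*k)*(g + 6*k)*(g + 7*k)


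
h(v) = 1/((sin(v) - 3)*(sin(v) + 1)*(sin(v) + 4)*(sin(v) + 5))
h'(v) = -cos(v)/((sin(v) - 3)*(sin(v) + 1)*(sin(v) + 4)*(sin(v) + 5)^2) - cos(v)/((sin(v) - 3)*(sin(v) + 1)*(sin(v) + 4)^2*(sin(v) + 5)) - cos(v)/((sin(v) - 3)*(sin(v) + 1)^2*(sin(v) + 4)*(sin(v) + 5)) - cos(v)/((sin(v) - 3)^2*(sin(v) + 1)*(sin(v) + 4)*(sin(v) + 5)) = (2*sin(4*v) + 247*cos(v) + 21*cos(3*v))/(4*(sin(v) - 3)^2*(sin(v) + 1)^2*(sin(v) + 4)^2*(sin(v) + 5)^2)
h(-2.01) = -0.21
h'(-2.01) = -0.98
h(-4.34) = -0.01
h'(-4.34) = -0.00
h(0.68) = -0.01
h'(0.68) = 0.00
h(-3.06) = -0.02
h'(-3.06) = -0.02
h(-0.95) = -0.11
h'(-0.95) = 0.35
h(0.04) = -0.02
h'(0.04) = 0.02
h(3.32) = -0.02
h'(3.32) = -0.03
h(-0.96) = -0.11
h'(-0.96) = 0.36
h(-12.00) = -0.01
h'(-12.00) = 0.01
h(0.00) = -0.02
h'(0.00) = 0.02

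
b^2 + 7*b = b*(b + 7)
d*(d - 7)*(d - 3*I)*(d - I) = d^4 - 7*d^3 - 4*I*d^3 - 3*d^2 + 28*I*d^2 + 21*d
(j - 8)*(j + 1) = j^2 - 7*j - 8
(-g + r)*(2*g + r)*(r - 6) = -2*g^2*r + 12*g^2 + g*r^2 - 6*g*r + r^3 - 6*r^2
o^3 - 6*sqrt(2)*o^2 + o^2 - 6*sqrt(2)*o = o*(o + 1)*(o - 6*sqrt(2))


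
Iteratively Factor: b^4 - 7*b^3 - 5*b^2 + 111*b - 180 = (b - 3)*(b^3 - 4*b^2 - 17*b + 60) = (b - 3)^2*(b^2 - b - 20) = (b - 3)^2*(b + 4)*(b - 5)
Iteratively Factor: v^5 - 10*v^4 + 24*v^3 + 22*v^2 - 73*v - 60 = (v + 1)*(v^4 - 11*v^3 + 35*v^2 - 13*v - 60) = (v + 1)^2*(v^3 - 12*v^2 + 47*v - 60) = (v - 3)*(v + 1)^2*(v^2 - 9*v + 20) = (v - 4)*(v - 3)*(v + 1)^2*(v - 5)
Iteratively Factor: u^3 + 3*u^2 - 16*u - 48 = (u - 4)*(u^2 + 7*u + 12) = (u - 4)*(u + 3)*(u + 4)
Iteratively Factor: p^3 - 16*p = (p)*(p^2 - 16) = p*(p + 4)*(p - 4)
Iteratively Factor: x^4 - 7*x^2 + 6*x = (x - 2)*(x^3 + 2*x^2 - 3*x) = (x - 2)*(x + 3)*(x^2 - x) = (x - 2)*(x - 1)*(x + 3)*(x)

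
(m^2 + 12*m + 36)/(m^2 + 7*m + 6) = (m + 6)/(m + 1)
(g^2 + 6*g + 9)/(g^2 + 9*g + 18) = (g + 3)/(g + 6)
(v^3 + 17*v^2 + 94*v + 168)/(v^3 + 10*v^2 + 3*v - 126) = (v + 4)/(v - 3)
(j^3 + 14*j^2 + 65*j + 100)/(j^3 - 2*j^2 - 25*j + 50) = (j^2 + 9*j + 20)/(j^2 - 7*j + 10)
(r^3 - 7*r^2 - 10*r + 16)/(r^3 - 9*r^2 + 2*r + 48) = (r - 1)/(r - 3)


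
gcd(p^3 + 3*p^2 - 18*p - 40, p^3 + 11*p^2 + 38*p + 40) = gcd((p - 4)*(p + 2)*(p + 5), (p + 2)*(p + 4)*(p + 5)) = p^2 + 7*p + 10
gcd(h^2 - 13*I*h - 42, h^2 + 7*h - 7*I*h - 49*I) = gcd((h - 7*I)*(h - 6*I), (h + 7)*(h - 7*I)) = h - 7*I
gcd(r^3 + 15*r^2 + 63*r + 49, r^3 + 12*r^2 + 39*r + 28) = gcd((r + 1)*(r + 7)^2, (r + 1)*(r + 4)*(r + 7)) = r^2 + 8*r + 7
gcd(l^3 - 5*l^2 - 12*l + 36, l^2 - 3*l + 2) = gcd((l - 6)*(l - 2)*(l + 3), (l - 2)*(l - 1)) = l - 2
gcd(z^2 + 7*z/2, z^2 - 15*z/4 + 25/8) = 1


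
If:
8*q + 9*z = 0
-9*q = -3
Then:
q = 1/3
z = -8/27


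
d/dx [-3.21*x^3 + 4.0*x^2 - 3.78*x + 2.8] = -9.63*x^2 + 8.0*x - 3.78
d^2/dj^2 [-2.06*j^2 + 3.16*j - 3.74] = -4.12000000000000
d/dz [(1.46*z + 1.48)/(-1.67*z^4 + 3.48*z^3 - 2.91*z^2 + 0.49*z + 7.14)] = (7.3146*z^4 - 0.275199999999998*z^3 - 11.2026*z^2 + 8.6136*z + 9.6992)/(2.7889*z^8 - 11.6232*z^7 + 21.8298*z^6 - 21.8902*z^5 - 11.9691*z^4 + 46.8426*z^3 - 41.3147*z^2 + 6.9972*z + 50.9796)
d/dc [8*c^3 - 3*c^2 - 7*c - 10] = 24*c^2 - 6*c - 7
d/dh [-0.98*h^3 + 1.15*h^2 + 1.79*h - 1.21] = -2.94*h^2 + 2.3*h + 1.79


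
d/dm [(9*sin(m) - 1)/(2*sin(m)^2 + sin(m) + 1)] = (-18*sin(m)^2 + 4*sin(m) + 10)*cos(m)/(sin(m) - cos(2*m) + 2)^2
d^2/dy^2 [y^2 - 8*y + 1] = 2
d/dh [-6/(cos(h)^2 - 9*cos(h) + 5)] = 6*(9 - 2*cos(h))*sin(h)/(cos(h)^2 - 9*cos(h) + 5)^2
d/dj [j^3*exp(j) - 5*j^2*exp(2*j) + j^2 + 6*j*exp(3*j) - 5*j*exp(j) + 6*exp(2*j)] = j^3*exp(j) - 10*j^2*exp(2*j) + 3*j^2*exp(j) + 18*j*exp(3*j) - 10*j*exp(2*j) - 5*j*exp(j) + 2*j + 6*exp(3*j) + 12*exp(2*j) - 5*exp(j)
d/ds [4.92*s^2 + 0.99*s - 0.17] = 9.84*s + 0.99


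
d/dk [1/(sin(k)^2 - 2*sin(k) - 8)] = 2*(1 - sin(k))*cos(k)/((sin(k) - 4)^2*(sin(k) + 2)^2)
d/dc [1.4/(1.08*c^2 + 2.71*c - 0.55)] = (-3.024*c - 3.794)/(1.08*c^2 + 2.71*c - 0.55)^2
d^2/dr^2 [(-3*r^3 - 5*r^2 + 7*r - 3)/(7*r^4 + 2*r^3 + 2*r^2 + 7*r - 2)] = 6*(-49*r^9 - 245*r^8 + 658*r^7 + 135*r^6 + 280*r^5 - 699*r^4 + 97*r^3 - 60*r^2 - 38*r - 27)/(343*r^12 + 294*r^11 + 378*r^10 + 1205*r^9 + 402*r^8 + 528*r^7 + 1013*r^6 - 258*r^5 + 186*r^4 + 199*r^3 - 270*r^2 + 84*r - 8)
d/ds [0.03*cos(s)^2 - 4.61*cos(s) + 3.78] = (4.61 - 0.06*cos(s))*sin(s)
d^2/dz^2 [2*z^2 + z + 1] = 4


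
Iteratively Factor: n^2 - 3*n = (n)*(n - 3)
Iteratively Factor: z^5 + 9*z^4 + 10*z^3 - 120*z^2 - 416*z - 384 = (z + 4)*(z^4 + 5*z^3 - 10*z^2 - 80*z - 96) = (z - 4)*(z + 4)*(z^3 + 9*z^2 + 26*z + 24) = (z - 4)*(z + 3)*(z + 4)*(z^2 + 6*z + 8) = (z - 4)*(z + 3)*(z + 4)^2*(z + 2)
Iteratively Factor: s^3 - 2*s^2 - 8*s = (s - 4)*(s^2 + 2*s) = s*(s - 4)*(s + 2)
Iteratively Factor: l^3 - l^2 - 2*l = (l)*(l^2 - l - 2) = l*(l + 1)*(l - 2)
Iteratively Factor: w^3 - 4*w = (w - 2)*(w^2 + 2*w) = (w - 2)*(w + 2)*(w)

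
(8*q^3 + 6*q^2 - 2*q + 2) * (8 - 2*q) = -16*q^4 + 52*q^3 + 52*q^2 - 20*q + 16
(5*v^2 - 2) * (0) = 0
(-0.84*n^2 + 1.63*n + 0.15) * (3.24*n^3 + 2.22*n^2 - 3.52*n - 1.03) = -2.7216*n^5 + 3.4164*n^4 + 7.0614*n^3 - 4.5394*n^2 - 2.2069*n - 0.1545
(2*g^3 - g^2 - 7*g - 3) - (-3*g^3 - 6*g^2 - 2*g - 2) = 5*g^3 + 5*g^2 - 5*g - 1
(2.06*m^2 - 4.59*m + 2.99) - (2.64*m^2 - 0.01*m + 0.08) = -0.58*m^2 - 4.58*m + 2.91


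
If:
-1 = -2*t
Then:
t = 1/2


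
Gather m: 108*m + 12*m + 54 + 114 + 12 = 120*m + 180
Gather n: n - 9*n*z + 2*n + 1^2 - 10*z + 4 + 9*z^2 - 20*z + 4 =n*(3 - 9*z) + 9*z^2 - 30*z + 9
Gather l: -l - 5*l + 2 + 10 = 12 - 6*l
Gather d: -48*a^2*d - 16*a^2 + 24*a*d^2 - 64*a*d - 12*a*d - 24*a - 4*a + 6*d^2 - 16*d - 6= -16*a^2 - 28*a + d^2*(24*a + 6) + d*(-48*a^2 - 76*a - 16) - 6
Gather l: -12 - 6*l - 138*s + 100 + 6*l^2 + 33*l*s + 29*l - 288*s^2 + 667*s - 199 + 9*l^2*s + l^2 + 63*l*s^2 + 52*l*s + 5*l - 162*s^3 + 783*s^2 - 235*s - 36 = l^2*(9*s + 7) + l*(63*s^2 + 85*s + 28) - 162*s^3 + 495*s^2 + 294*s - 147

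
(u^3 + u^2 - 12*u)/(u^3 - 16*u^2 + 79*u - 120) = u*(u + 4)/(u^2 - 13*u + 40)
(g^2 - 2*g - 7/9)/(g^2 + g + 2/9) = (3*g - 7)/(3*g + 2)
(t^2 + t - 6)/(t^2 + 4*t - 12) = (t + 3)/(t + 6)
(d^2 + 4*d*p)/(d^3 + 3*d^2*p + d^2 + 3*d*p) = (d + 4*p)/(d^2 + 3*d*p + d + 3*p)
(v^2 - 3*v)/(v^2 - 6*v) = (v - 3)/(v - 6)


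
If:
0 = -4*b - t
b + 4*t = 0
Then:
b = 0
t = 0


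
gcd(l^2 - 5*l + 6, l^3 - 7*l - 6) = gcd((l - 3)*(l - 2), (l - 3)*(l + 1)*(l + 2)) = l - 3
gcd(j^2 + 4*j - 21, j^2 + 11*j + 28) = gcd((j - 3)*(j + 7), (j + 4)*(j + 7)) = j + 7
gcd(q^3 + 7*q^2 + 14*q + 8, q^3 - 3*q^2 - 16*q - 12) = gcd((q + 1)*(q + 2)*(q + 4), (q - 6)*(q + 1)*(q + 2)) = q^2 + 3*q + 2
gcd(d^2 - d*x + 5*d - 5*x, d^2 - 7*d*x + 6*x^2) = -d + x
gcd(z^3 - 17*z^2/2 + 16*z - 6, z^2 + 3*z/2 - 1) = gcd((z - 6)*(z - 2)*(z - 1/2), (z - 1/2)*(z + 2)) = z - 1/2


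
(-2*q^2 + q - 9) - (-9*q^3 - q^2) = 9*q^3 - q^2 + q - 9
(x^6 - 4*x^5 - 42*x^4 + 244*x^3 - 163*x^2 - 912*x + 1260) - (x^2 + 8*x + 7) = x^6 - 4*x^5 - 42*x^4 + 244*x^3 - 164*x^2 - 920*x + 1253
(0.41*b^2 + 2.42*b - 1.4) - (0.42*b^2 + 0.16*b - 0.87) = -0.01*b^2 + 2.26*b - 0.53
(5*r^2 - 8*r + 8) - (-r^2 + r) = 6*r^2 - 9*r + 8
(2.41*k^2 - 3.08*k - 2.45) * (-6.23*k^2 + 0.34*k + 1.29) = -15.0143*k^4 + 20.0078*k^3 + 17.3252*k^2 - 4.8062*k - 3.1605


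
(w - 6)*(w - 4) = w^2 - 10*w + 24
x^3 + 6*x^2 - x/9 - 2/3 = (x - 1/3)*(x + 1/3)*(x + 6)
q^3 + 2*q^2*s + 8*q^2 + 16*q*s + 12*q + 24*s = (q + 2)*(q + 6)*(q + 2*s)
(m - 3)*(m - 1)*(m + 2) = m^3 - 2*m^2 - 5*m + 6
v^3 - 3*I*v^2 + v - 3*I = (v - 3*I)*(v - I)*(v + I)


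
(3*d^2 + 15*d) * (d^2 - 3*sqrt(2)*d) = 3*d^4 - 9*sqrt(2)*d^3 + 15*d^3 - 45*sqrt(2)*d^2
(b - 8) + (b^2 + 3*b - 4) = b^2 + 4*b - 12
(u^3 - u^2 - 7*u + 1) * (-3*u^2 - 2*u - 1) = -3*u^5 + u^4 + 22*u^3 + 12*u^2 + 5*u - 1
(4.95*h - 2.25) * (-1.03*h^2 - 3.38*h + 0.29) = -5.0985*h^3 - 14.4135*h^2 + 9.0405*h - 0.6525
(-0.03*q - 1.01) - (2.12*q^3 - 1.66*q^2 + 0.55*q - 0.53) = -2.12*q^3 + 1.66*q^2 - 0.58*q - 0.48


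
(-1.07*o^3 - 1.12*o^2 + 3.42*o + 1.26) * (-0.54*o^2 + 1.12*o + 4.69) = 0.5778*o^5 - 0.5936*o^4 - 8.1195*o^3 - 2.1028*o^2 + 17.451*o + 5.9094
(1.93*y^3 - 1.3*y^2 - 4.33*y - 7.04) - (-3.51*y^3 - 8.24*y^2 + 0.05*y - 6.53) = 5.44*y^3 + 6.94*y^2 - 4.38*y - 0.51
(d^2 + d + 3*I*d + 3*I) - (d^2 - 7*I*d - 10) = d + 10*I*d + 10 + 3*I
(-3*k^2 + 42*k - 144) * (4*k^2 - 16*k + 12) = -12*k^4 + 216*k^3 - 1284*k^2 + 2808*k - 1728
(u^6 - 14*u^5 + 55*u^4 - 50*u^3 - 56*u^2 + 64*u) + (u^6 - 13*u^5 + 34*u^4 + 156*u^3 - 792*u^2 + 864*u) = 2*u^6 - 27*u^5 + 89*u^4 + 106*u^3 - 848*u^2 + 928*u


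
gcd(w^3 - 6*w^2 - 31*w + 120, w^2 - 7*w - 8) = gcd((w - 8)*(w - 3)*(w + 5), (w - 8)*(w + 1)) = w - 8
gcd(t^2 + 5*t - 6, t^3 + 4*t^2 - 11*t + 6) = t^2 + 5*t - 6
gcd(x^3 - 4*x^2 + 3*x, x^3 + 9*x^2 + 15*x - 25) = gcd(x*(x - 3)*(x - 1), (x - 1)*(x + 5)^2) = x - 1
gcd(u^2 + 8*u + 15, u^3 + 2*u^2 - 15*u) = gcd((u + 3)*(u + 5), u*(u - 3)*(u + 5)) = u + 5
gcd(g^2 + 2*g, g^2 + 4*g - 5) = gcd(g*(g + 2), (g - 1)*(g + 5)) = 1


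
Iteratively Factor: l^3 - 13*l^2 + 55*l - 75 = (l - 5)*(l^2 - 8*l + 15) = (l - 5)^2*(l - 3)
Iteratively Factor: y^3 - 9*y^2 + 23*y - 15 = (y - 3)*(y^2 - 6*y + 5) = (y - 5)*(y - 3)*(y - 1)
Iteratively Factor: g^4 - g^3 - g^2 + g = (g)*(g^3 - g^2 - g + 1) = g*(g + 1)*(g^2 - 2*g + 1) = g*(g - 1)*(g + 1)*(g - 1)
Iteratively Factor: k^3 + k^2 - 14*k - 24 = (k - 4)*(k^2 + 5*k + 6) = (k - 4)*(k + 2)*(k + 3)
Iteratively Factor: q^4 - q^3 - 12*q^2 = (q - 4)*(q^3 + 3*q^2) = q*(q - 4)*(q^2 + 3*q) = q^2*(q - 4)*(q + 3)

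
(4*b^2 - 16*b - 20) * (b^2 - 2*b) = 4*b^4 - 24*b^3 + 12*b^2 + 40*b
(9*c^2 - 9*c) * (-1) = -9*c^2 + 9*c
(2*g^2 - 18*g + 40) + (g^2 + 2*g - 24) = 3*g^2 - 16*g + 16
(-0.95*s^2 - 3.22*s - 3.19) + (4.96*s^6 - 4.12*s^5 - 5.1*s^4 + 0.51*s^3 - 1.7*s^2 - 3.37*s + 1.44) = 4.96*s^6 - 4.12*s^5 - 5.1*s^4 + 0.51*s^3 - 2.65*s^2 - 6.59*s - 1.75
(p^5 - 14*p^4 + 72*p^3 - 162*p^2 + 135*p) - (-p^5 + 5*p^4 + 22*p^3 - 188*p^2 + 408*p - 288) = 2*p^5 - 19*p^4 + 50*p^3 + 26*p^2 - 273*p + 288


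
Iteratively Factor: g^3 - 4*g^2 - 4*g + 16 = (g - 4)*(g^2 - 4) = (g - 4)*(g + 2)*(g - 2)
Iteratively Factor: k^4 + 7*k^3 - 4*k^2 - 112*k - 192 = (k + 3)*(k^3 + 4*k^2 - 16*k - 64) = (k + 3)*(k + 4)*(k^2 - 16) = (k - 4)*(k + 3)*(k + 4)*(k + 4)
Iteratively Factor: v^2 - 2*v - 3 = (v - 3)*(v + 1)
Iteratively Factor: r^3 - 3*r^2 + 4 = (r + 1)*(r^2 - 4*r + 4) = (r - 2)*(r + 1)*(r - 2)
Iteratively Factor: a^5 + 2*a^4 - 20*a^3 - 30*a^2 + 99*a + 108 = (a + 3)*(a^4 - a^3 - 17*a^2 + 21*a + 36) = (a + 1)*(a + 3)*(a^3 - 2*a^2 - 15*a + 36) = (a + 1)*(a + 3)*(a + 4)*(a^2 - 6*a + 9) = (a - 3)*(a + 1)*(a + 3)*(a + 4)*(a - 3)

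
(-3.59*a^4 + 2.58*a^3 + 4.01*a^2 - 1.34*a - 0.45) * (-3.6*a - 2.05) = 12.924*a^5 - 1.9285*a^4 - 19.725*a^3 - 3.3965*a^2 + 4.367*a + 0.9225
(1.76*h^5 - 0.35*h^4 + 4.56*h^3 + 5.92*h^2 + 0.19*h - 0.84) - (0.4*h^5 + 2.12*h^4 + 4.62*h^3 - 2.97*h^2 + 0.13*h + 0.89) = 1.36*h^5 - 2.47*h^4 - 0.0600000000000005*h^3 + 8.89*h^2 + 0.06*h - 1.73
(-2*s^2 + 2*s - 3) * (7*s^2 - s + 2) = -14*s^4 + 16*s^3 - 27*s^2 + 7*s - 6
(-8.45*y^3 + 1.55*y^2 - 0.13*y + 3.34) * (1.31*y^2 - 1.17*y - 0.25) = -11.0695*y^5 + 11.917*y^4 + 0.1287*y^3 + 4.14*y^2 - 3.8753*y - 0.835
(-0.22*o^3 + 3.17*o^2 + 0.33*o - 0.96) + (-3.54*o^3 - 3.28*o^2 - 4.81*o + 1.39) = -3.76*o^3 - 0.11*o^2 - 4.48*o + 0.43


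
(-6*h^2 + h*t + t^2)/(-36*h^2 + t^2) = (6*h^2 - h*t - t^2)/(36*h^2 - t^2)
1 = 1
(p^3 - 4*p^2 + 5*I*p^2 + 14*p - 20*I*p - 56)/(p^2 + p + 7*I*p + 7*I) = (p^2 - 2*p*(2 + I) + 8*I)/(p + 1)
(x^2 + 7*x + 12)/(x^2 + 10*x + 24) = (x + 3)/(x + 6)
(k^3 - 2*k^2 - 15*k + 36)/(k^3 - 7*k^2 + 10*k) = (k^3 - 2*k^2 - 15*k + 36)/(k*(k^2 - 7*k + 10))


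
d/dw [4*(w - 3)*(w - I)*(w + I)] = 12*w^2 - 24*w + 4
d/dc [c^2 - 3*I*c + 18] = 2*c - 3*I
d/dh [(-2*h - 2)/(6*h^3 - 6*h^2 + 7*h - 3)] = 4*(6*h^3 + 6*h^2 - 6*h + 5)/(36*h^6 - 72*h^5 + 120*h^4 - 120*h^3 + 85*h^2 - 42*h + 9)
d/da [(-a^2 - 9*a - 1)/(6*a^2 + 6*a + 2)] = (12*a^2 + 2*a - 3)/(9*a^4 + 18*a^3 + 15*a^2 + 6*a + 1)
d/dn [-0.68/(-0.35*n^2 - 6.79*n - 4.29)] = (-0.476*n - 4.6172)/(0.35*n^2 + 6.79*n + 4.29)^2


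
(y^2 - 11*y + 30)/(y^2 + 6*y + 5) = (y^2 - 11*y + 30)/(y^2 + 6*y + 5)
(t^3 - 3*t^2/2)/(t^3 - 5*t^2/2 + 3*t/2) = t/(t - 1)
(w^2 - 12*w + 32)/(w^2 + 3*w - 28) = (w - 8)/(w + 7)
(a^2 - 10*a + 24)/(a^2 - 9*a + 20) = (a - 6)/(a - 5)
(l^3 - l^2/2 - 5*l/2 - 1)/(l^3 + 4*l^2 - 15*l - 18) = (l^2 - 3*l/2 - 1)/(l^2 + 3*l - 18)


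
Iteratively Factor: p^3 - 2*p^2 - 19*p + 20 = (p - 1)*(p^2 - p - 20) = (p - 5)*(p - 1)*(p + 4)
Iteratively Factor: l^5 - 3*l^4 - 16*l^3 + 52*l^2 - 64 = (l + 1)*(l^4 - 4*l^3 - 12*l^2 + 64*l - 64) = (l - 2)*(l + 1)*(l^3 - 2*l^2 - 16*l + 32) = (l - 2)*(l + 1)*(l + 4)*(l^2 - 6*l + 8) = (l - 4)*(l - 2)*(l + 1)*(l + 4)*(l - 2)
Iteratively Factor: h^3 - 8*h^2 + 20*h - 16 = (h - 2)*(h^2 - 6*h + 8) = (h - 4)*(h - 2)*(h - 2)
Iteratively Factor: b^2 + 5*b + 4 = (b + 1)*(b + 4)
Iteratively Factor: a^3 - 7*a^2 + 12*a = (a - 3)*(a^2 - 4*a) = a*(a - 3)*(a - 4)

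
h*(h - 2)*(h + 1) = h^3 - h^2 - 2*h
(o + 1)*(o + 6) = o^2 + 7*o + 6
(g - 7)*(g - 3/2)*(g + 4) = g^3 - 9*g^2/2 - 47*g/2 + 42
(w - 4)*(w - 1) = w^2 - 5*w + 4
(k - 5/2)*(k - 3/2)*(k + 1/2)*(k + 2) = k^4 - 3*k^3/2 - 21*k^2/4 + 43*k/8 + 15/4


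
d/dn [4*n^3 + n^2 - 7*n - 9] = 12*n^2 + 2*n - 7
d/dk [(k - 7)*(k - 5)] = 2*k - 12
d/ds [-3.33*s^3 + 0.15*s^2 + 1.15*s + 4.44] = -9.99*s^2 + 0.3*s + 1.15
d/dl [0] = 0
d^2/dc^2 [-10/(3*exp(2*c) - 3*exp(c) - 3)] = 10*(2*(2*exp(c) - 1)^2*exp(c) + (4*exp(c) - 1)*(-exp(2*c) + exp(c) + 1))*exp(c)/(3*(-exp(2*c) + exp(c) + 1)^3)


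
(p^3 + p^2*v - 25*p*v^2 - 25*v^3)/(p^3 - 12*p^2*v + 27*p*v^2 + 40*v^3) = (p + 5*v)/(p - 8*v)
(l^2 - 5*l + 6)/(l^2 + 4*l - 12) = (l - 3)/(l + 6)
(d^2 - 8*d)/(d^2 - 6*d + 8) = d*(d - 8)/(d^2 - 6*d + 8)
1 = 1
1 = 1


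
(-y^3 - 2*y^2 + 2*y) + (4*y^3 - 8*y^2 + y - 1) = 3*y^3 - 10*y^2 + 3*y - 1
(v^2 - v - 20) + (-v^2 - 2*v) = -3*v - 20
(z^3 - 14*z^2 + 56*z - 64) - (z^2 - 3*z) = z^3 - 15*z^2 + 59*z - 64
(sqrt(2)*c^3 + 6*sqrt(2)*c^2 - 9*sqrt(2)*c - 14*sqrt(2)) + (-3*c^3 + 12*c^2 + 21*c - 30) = -3*c^3 + sqrt(2)*c^3 + 6*sqrt(2)*c^2 + 12*c^2 - 9*sqrt(2)*c + 21*c - 30 - 14*sqrt(2)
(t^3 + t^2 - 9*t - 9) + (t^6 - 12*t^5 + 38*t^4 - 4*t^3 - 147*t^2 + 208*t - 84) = t^6 - 12*t^5 + 38*t^4 - 3*t^3 - 146*t^2 + 199*t - 93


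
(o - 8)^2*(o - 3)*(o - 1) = o^4 - 20*o^3 + 131*o^2 - 304*o + 192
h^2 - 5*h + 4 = (h - 4)*(h - 1)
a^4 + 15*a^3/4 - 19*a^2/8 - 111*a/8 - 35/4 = (a - 2)*(a + 1)*(a + 5/4)*(a + 7/2)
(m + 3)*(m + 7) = m^2 + 10*m + 21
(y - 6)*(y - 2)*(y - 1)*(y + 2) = y^4 - 7*y^3 + 2*y^2 + 28*y - 24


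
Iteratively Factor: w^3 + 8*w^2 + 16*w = (w)*(w^2 + 8*w + 16) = w*(w + 4)*(w + 4)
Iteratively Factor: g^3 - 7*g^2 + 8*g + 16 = (g + 1)*(g^2 - 8*g + 16) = (g - 4)*(g + 1)*(g - 4)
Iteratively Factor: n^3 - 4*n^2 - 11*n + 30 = (n - 2)*(n^2 - 2*n - 15) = (n - 2)*(n + 3)*(n - 5)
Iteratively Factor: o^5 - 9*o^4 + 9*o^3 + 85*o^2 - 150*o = (o - 2)*(o^4 - 7*o^3 - 5*o^2 + 75*o) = o*(o - 2)*(o^3 - 7*o^2 - 5*o + 75) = o*(o - 2)*(o + 3)*(o^2 - 10*o + 25) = o*(o - 5)*(o - 2)*(o + 3)*(o - 5)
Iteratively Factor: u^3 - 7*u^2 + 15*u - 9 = (u - 3)*(u^2 - 4*u + 3) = (u - 3)^2*(u - 1)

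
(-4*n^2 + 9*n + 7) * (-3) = 12*n^2 - 27*n - 21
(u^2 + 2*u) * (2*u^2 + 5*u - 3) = 2*u^4 + 9*u^3 + 7*u^2 - 6*u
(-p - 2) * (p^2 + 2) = -p^3 - 2*p^2 - 2*p - 4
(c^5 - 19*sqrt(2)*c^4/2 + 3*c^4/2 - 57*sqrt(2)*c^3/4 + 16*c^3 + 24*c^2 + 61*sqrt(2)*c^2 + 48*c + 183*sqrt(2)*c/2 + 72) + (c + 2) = c^5 - 19*sqrt(2)*c^4/2 + 3*c^4/2 - 57*sqrt(2)*c^3/4 + 16*c^3 + 24*c^2 + 61*sqrt(2)*c^2 + 49*c + 183*sqrt(2)*c/2 + 74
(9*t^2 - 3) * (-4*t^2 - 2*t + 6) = -36*t^4 - 18*t^3 + 66*t^2 + 6*t - 18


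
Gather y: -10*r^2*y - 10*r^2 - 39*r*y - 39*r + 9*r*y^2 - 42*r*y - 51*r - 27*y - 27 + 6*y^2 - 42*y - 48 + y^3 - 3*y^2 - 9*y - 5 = -10*r^2 - 90*r + y^3 + y^2*(9*r + 3) + y*(-10*r^2 - 81*r - 78) - 80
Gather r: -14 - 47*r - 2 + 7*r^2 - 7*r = 7*r^2 - 54*r - 16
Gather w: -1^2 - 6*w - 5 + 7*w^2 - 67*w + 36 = 7*w^2 - 73*w + 30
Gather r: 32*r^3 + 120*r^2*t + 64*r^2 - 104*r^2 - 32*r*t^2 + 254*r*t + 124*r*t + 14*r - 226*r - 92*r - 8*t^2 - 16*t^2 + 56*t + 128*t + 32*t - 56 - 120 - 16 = 32*r^3 + r^2*(120*t - 40) + r*(-32*t^2 + 378*t - 304) - 24*t^2 + 216*t - 192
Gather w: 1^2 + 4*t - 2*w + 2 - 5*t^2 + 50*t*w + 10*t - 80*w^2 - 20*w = -5*t^2 + 14*t - 80*w^2 + w*(50*t - 22) + 3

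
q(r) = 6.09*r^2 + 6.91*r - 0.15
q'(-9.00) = -102.71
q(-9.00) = 430.95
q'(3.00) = 43.45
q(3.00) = 75.39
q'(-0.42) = 1.79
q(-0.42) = -1.98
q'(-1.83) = -15.38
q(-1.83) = 7.60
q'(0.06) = 7.64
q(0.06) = 0.29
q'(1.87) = 29.69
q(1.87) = 34.07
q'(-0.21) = 4.35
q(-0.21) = -1.33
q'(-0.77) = -2.47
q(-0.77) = -1.86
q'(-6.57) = -73.11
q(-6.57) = 217.33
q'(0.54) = 13.49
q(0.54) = 5.36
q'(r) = 12.18*r + 6.91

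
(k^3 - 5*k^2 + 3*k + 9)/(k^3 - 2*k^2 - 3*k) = (k - 3)/k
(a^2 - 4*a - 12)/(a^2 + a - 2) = (a - 6)/(a - 1)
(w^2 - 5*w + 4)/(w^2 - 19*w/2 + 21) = 2*(w^2 - 5*w + 4)/(2*w^2 - 19*w + 42)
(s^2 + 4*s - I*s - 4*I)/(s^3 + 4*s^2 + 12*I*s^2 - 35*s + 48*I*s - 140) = (s - I)/(s^2 + 12*I*s - 35)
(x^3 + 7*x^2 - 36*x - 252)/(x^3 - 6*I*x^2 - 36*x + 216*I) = (x + 7)/(x - 6*I)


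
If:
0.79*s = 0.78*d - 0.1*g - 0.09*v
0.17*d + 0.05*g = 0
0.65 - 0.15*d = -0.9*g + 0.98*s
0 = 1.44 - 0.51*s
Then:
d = -0.66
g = 2.24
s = 2.82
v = -32.99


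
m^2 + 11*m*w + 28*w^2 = (m + 4*w)*(m + 7*w)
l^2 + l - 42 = (l - 6)*(l + 7)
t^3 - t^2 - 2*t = t*(t - 2)*(t + 1)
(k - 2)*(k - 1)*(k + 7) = k^3 + 4*k^2 - 19*k + 14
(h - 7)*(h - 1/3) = h^2 - 22*h/3 + 7/3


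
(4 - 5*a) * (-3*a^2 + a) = 15*a^3 - 17*a^2 + 4*a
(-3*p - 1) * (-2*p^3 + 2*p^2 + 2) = 6*p^4 - 4*p^3 - 2*p^2 - 6*p - 2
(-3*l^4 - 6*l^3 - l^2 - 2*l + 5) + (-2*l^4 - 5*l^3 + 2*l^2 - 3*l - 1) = -5*l^4 - 11*l^3 + l^2 - 5*l + 4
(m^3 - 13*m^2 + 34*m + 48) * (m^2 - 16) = m^5 - 13*m^4 + 18*m^3 + 256*m^2 - 544*m - 768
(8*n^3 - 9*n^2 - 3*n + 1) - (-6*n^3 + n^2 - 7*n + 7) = 14*n^3 - 10*n^2 + 4*n - 6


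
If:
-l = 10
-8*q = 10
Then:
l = -10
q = -5/4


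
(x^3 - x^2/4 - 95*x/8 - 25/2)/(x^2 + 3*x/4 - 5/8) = (2*x^2 - 3*x - 20)/(2*x - 1)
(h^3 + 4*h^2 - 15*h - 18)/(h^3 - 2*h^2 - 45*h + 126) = (h^2 + 7*h + 6)/(h^2 + h - 42)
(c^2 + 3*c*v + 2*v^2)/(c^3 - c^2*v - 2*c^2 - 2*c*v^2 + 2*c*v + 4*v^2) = (-c - 2*v)/(-c^2 + 2*c*v + 2*c - 4*v)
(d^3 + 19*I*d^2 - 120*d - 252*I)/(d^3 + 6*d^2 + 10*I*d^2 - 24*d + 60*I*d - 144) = (d^2 + 13*I*d - 42)/(d^2 + d*(6 + 4*I) + 24*I)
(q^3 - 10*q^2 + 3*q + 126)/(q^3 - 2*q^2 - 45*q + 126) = (q^2 - 4*q - 21)/(q^2 + 4*q - 21)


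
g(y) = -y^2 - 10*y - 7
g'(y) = -2*y - 10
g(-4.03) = 17.06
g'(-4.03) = -1.94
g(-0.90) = 1.19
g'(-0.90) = -8.20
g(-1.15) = 3.18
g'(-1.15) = -7.70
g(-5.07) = 18.00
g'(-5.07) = 0.14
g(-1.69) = 7.04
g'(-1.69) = -6.62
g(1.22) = -20.69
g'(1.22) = -12.44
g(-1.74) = 7.37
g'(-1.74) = -6.52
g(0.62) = -13.58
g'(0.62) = -11.24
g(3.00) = -46.00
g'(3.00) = -16.00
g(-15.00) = -82.00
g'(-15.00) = 20.00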